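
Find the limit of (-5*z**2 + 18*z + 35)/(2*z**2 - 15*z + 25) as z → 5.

-32/5

Since z = 5 makes numerator and denominator zero, (z - 5) divides both.
Cancelling it gives (-5*z - 7)/(2*z - 5); now plug in z = 5 to get -32/5.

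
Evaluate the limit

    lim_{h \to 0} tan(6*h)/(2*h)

Substitution gives 0/0.
Since tan(u)/u → 1 as u → 0, tan(6h)/(6h) → 1 and the limit is 6/2 = 3.

3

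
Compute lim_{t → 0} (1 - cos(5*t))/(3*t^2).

Substitution gives 0/0.
Use (1 − cos u)/u² → 1/2 with u = 5t: the limit is 5²/(2·3) = 25/6.

25/6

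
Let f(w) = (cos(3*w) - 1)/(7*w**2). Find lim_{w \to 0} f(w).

-9/14

Direct substitution gives 0/0.
Apply L'Hôpital: lim (-3*sin(3*w))/(14*w), still 0/0.
After 2 applications of L'Hôpital's rule the quotient is (-9*cos(3*w))/(14); substituting w = 0 gives -9/14.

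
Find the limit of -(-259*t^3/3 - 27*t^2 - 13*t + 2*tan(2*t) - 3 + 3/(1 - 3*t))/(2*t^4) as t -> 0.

-243/2

Substitution gives 0/0 (the numerator vanishes to order 4).
Expand each term to order t^4: the coefficient of t^4 in 2·tan(2t) is 0 and in 3·1/(1 - 3t) is 243.
Lower-order terms cancel with the polynomial part, so the numerator is (243)·t^4 + o(t^4), and the limit is (243)/(-2) = -243/2.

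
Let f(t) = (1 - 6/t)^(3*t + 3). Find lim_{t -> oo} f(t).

Let L be the limit and take ln: ln L = lim (3t + 3)·ln(1 - 6/t) = lim (3t + 3)·(-6/t + O(1/t²)) = -18.
Hence L = e^(-18).

e^(-18)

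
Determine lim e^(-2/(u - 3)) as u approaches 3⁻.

As u → 3⁻, -2/(u - 3) → +∞, so e^(-2/(u - 3)) → ∞.

∞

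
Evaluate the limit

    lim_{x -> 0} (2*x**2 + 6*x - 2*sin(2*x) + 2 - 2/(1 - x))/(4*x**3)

1/6

Substitution gives 0/0; apply L'Hôpital's rule 3 times.
After differentiating numerator and denominator 3 times the quotient is (16*cos(2*x) - 12/(x - 1)^4)/(24); at x = 0 this is 1/6.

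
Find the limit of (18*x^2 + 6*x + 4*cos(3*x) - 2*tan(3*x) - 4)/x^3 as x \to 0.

Substitution gives 0/0; apply L'Hôpital's rule 3 times.
After differentiating numerator and denominator 3 times the quotient is (108*sin(3*x) - 324*tan(3*x)^4 - 432*tan(3*x)^2 - 108)/(6); at x = 0 this is -18.

-18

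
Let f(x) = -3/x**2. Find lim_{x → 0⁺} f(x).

As x → 0⁺, (x) → 0⁺, so (x)^2 → 0⁺ and -3/(x)^2 → -∞.

-∞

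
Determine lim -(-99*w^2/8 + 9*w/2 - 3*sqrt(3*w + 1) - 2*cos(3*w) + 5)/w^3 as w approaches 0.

81/16

Substitution gives 0/0 (the numerator vanishes to order 3).
Expand each term to order w^3: the coefficient of w^3 in -3·√(1 + 3w) is -81/16 and in -2·cos(3w) is 0.
Lower-order terms cancel with the polynomial part, so the numerator is (-81/16)·w^3 + o(w^3), and the limit is (-81/16)/(-1) = 81/16.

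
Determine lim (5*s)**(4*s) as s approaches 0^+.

Base → 0⁺ and exponent → 0⁺: a 0^0 form.
Take logs: 4s·ln(5s). This is 0·(−∞); rewriting as ln(5s)/(1/(4s)) and applying L'Hôpital gives 0.
Hence the limit is e^0 = 1.

1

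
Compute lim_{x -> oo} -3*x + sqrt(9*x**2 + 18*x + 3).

3

This has the form ∞ − ∞. Multiply and divide by the conjugate √(9*x^2 + 18*x + 3) + 3x.
That gives (18x + 3) / (√(9*x^2 + 18*x + 3) + 3x).
Divide numerator and denominator by x: the limit is 18/(2·3) = 3.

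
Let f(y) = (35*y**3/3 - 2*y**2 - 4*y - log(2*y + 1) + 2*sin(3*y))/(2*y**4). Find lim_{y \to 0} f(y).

2

Substitution gives 0/0; apply L'Hôpital's rule 4 times.
After differentiating numerator and denominator 4 times the quotient is (162*sin(3*y) + 96/(2*y + 1)^4)/(48); at y = 0 this is 2.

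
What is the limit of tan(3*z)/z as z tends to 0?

Substitution gives 0/0.
Since tan(u)/u → 1 as u → 0, tan(3z)/(3z) → 1 and the limit is 3.

3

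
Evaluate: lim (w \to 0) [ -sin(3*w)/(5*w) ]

-3/5

Substitution gives 0/0.
Write it as (3/(-5))·sin(3w)/(3w); since sin(u)/u → 1, the limit is -3/5.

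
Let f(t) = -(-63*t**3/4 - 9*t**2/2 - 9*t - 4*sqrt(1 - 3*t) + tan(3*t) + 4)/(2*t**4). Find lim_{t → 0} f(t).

-405/64

Substitution gives 0/0; apply L'Hôpital's rule 4 times.
After differentiating numerator and denominator 4 times the quotient is (1944*tan(3*t)^3/cos(3*t)^2 + 1296*tan(3*t)/cos(3*t)^2 + 1215/(4*(1 - 3*t)^(7/2)))/(-48); at t = 0 this is -405/64.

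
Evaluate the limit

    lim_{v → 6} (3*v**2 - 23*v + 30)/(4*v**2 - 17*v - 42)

Since v = 6 makes numerator and denominator zero, (v - 6) divides both.
Cancelling it gives (3*v - 5)/(4*v + 7); now plug in v = 6 to get 13/31.

13/31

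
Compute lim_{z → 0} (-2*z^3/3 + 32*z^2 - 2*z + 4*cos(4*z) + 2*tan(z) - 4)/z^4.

128/3

Substitution gives 0/0 (the numerator vanishes to order 4).
Expand each term to order z^4: the coefficient of z^4 in 2·tan(z) is 0 and in 4·cos(4z) is 128/3.
Lower-order terms cancel with the polynomial part, so the numerator is (128/3)·z^4 + o(z^4), and the limit is (128/3)/(1) = 128/3.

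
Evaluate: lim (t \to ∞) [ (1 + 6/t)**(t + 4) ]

Let L be the limit and take ln: ln L = lim (t + 4)·ln(1 + 6/t) = lim (t + 4)·(6/t + O(1/t²)) = 6.
Hence L = e^(6).

e^(6)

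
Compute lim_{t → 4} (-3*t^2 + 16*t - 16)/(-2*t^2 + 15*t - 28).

8

At t = 4 both the top and bottom vanish — a removable singularity. Factoring out (t - 4) from each leaves (4 - 3*t)/(7 - 2*t), which at t = 4 equals 8.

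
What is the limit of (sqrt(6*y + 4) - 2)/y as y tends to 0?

3/2

Substitution gives 0/0. Multiply numerator and denominator by the conjugate √(4 + 6y) + √4.
The numerator becomes (4 + 6y) − 4 = 6y, so the expression simplifies to 6/(√(4 + 6y) + √4).
Letting y → 0 gives 6/(2√4) = 3/2.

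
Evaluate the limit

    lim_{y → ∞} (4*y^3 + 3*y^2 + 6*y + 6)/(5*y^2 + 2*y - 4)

∞

The numerator has higher degree (3 > 2); the quotient behaves like (4/(5))·y^1 for large |y|.
As y → +∞ this diverges to ∞.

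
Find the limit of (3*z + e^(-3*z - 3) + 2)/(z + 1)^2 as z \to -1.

Direct substitution gives 0/0.
Apply L'Hôpital: lim (3 - 3*e^(-3*z - 3))/(2*z + 2), still 0/0.
After 2 applications of L'Hôpital's rule the quotient is (9*e^(-3*z - 3))/(2); substituting z = -1 gives 9/2.

9/2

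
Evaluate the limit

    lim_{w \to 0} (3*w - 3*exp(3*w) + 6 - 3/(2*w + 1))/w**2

Substitution gives 0/0; apply L'Hôpital's rule 2 times.
After differentiating numerator and denominator 2 times the quotient is (-27*e^(3*w) - 24/(2*w + 1)^3)/(2); at w = 0 this is -51/2.

-51/2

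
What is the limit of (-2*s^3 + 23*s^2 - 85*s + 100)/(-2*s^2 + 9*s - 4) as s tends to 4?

-3/7

Since s = 4 makes numerator and denominator zero, (s - 4) divides both.
Cancelling it gives (-2*s^2 + 15*s - 25)/(1 - 2*s); now plug in s = 4 to get -3/7.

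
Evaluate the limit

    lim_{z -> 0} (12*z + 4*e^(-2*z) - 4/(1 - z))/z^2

4

Substitution gives 0/0; apply L'Hôpital's rule 2 times.
After differentiating numerator and denominator 2 times the quotient is (16*e^(-2*z) + 8/(z - 1)^3)/(2); at z = 0 this is 4.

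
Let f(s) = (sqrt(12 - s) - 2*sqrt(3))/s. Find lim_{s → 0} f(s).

-√(3)/12

Substitution gives 0/0. Multiply numerator and denominator by the conjugate √(12 - s) + √12.
The numerator becomes (12 - s) − 12 = -s, so the expression simplifies to -1/(√(12 - s) + √12).
Letting s → 0 gives -1/(2√12) = -√(3)/12.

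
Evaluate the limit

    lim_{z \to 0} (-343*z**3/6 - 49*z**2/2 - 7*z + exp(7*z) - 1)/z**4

Direct substitution gives 0/0.
Apply L'Hôpital: lim (-343*z^2/2 - 49*z + 7*e^(7*z) - 7)/(4*z^3), still 0/0.
Apply L'Hôpital: lim (-343*z + 49*e^(7*z) - 49)/(12*z^2), still 0/0.
Apply L'Hôpital: lim (343*e^(7*z) - 343)/(24*z), still 0/0.
After 4 applications of L'Hôpital's rule the quotient is (2401*e^(7*z))/(24); substituting z = 0 gives 2401/24.

2401/24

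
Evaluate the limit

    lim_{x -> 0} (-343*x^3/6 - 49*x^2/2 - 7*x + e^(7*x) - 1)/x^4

2401/24

Direct substitution gives 0/0.
Apply L'Hôpital: lim (-343*x^2/2 - 49*x + 7*e^(7*x) - 7)/(4*x^3), still 0/0.
Apply L'Hôpital: lim (-343*x + 49*e^(7*x) - 49)/(12*x^2), still 0/0.
Apply L'Hôpital: lim (343*e^(7*x) - 343)/(24*x), still 0/0.
After 4 applications of L'Hôpital's rule the quotient is (2401*e^(7*x))/(24); substituting x = 0 gives 2401/24.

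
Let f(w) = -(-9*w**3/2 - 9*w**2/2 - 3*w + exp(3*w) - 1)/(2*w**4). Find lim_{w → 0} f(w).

Direct substitution gives 0/0.
Apply L'Hôpital: lim (-27*w^2/2 - 9*w + 3*e^(3*w) - 3)/(-8*w^3), still 0/0.
Apply L'Hôpital: lim (-27*w + 9*e^(3*w) - 9)/(-24*w^2), still 0/0.
Apply L'Hôpital: lim (27*e^(3*w) - 27)/(-48*w), still 0/0.
After 4 applications of L'Hôpital's rule the quotient is (81*e^(3*w))/(-48); substituting w = 0 gives -27/16.

-27/16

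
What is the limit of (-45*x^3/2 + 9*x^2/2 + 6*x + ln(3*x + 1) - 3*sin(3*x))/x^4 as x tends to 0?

-81/4

Substitution gives 0/0; apply L'Hôpital's rule 4 times.
After differentiating numerator and denominator 4 times the quotient is (-243*sin(3*x) - 486/(3*x + 1)^4)/(24); at x = 0 this is -81/4.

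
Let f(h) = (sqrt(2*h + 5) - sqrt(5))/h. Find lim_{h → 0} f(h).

A 0/0 form; rationalise with √(5 + 2h) + √5. This collapses the numerator to 2h, leaving 2/(√(5 + 2h) + √5) → 2/(2√5) = √(5)/5.

√(5)/5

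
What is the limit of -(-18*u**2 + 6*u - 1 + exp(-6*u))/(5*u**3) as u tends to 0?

36/5

Direct substitution gives 0/0.
Apply L'Hôpital: lim (-36*u + 6 - 6*e^(-6*u))/(-15*u^2), still 0/0.
Apply L'Hôpital: lim (-36 + 36*e^(-6*u))/(-30*u), still 0/0.
After 3 applications of L'Hôpital's rule the quotient is (-216*e^(-6*u))/(-30); substituting u = 0 gives 36/5.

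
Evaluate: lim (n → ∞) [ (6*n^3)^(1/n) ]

Base → ∞ and exponent → 0: an ∞^0 form.
Take logs: (1/n)·ln(6·n^3) = (ln 6 + 3·ln n)/n → 0.
So the limit is e^0 = 1.

1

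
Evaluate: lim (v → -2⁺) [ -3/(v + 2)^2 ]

As v → -2⁺, (v + 2) → 0⁺, so (v + 2)^2 → 0⁺ and -3/(v + 2)^2 → -∞.

-∞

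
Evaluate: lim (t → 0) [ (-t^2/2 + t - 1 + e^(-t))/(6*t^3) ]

-1/36

Direct substitution gives 0/0.
Apply L'Hôpital: lim (-t + 1 - e^(-t))/(18*t^2), still 0/0.
Apply L'Hôpital: lim (-1 + e^(-t))/(36*t), still 0/0.
After 3 applications of L'Hôpital's rule the quotient is (-e^(-t))/(36); substituting t = 0 gives -1/36.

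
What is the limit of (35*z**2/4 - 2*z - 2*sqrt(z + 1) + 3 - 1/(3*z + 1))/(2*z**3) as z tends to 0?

Substitution gives 0/0; apply L'Hôpital's rule 3 times.
After differentiating numerator and denominator 3 times the quotient is (162/(3*z + 1)^4 - 3/(4*(z + 1)^(5/2)))/(12); at z = 0 this is 215/16.

215/16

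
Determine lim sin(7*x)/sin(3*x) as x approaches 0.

Substitution gives 0/0.
Divide numerator and denominator by x: sin(7x)/x → 7 and sin(3x)/x → 3, so the limit is 1·7/3 = 7/3.

7/3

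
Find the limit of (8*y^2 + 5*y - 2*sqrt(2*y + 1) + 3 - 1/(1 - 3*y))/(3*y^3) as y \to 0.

-28/3

Substitution gives 0/0 (the numerator vanishes to order 3).
Expand each term to order y^3: the coefficient of y^3 in −1/(1 - 3y) is -27 and in -2·√(1 + 2y) is -1.
Lower-order terms cancel with the polynomial part, so the numerator is (-28)·y^3 + o(y^3), and the limit is (-28)/(3) = -28/3.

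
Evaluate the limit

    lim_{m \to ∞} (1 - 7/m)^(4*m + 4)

e^(-28)

Let L be the limit and take ln: ln L = lim (4m + 4)·ln(1 - 7/m) = lim (4m + 4)·(-7/m + O(1/m²)) = -28.
Hence L = e^(-28).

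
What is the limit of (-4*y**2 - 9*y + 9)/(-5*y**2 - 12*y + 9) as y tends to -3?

Direct substitution gives 0/0, so factor. Both numerator and denominator have (y + 3) as a factor.
After cancelling, the expression reduces to (3 - 4*y)/(3 - 5*y).
Substituting y = -3 gives 5/6.

5/6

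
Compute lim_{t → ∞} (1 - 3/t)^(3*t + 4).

The base → 1 and the exponent → ∞: a 1^∞ form.
Take logarithms: (3t + 4)·ln(1 - 3/t). Since ln(1+u) ~ u for small u, this behaves like (3t)·(-3/t) → -9.
So the limit is e^(-9).

e^(-9)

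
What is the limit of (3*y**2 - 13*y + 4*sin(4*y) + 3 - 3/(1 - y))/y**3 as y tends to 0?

-137/3

Substitution gives 0/0; apply L'Hôpital's rule 3 times.
After differentiating numerator and denominator 3 times the quotient is (-256*cos(4*y) - 18/(y - 1)^4)/(6); at y = 0 this is -137/3.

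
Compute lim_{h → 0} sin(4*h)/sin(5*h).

Substitution gives 0/0.
Divide numerator and denominator by h: sin(4h)/h → 4 and sin(5h)/h → 5, so the limit is 1·4/5 = 4/5.

4/5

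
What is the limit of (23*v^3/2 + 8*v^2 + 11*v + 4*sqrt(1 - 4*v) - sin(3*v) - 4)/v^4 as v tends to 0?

-40

Substitution gives 0/0; apply L'Hôpital's rule 4 times.
After differentiating numerator and denominator 4 times the quotient is (-81*sin(3*v) - 960/(1 - 4*v)^(7/2))/(24); at v = 0 this is -40.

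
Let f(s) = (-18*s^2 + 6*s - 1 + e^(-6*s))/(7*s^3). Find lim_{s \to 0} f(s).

-36/7

Direct substitution gives 0/0.
Apply L'Hôpital: lim (-36*s + 6 - 6*e^(-6*s))/(21*s^2), still 0/0.
Apply L'Hôpital: lim (-36 + 36*e^(-6*s))/(42*s), still 0/0.
After 3 applications of L'Hôpital's rule the quotient is (-216*e^(-6*s))/(42); substituting s = 0 gives -36/7.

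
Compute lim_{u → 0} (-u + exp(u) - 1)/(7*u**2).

1/14

Direct substitution gives 0/0.
Apply L'Hôpital: lim (e^(u) - 1)/(14*u), still 0/0.
After 2 applications of L'Hôpital's rule the quotient is (e^(u))/(14); substituting u = 0 gives 1/14.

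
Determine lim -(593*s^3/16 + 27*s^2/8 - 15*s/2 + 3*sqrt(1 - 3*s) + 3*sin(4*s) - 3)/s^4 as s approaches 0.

1215/128

Substitution gives 0/0 (the numerator vanishes to order 4).
Expand each term to order s^4: the coefficient of s^4 in 3·√(1 - 3s) is -1215/128 and in 3·sin(4s) is 0.
Lower-order terms cancel with the polynomial part, so the numerator is (-1215/128)·s^4 + o(s^4), and the limit is (-1215/128)/(-1) = 1215/128.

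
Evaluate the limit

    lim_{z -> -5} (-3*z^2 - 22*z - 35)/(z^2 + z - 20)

-8/9

Since z = -5 makes numerator and denominator zero, (z + 5) divides both.
Cancelling it gives (-3*z - 7)/(z - 4); now plug in z = -5 to get -8/9.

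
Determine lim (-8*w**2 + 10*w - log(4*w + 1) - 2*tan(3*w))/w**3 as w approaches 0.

Substitution gives 0/0 (the numerator vanishes to order 3).
Expand each term to order w^3: the coefficient of w^3 in −ln(1 + 4w) is -64/3 and in -2·tan(3w) is -18.
Lower-order terms cancel with the polynomial part, so the numerator is (-118/3)·w^3 + o(w^3), and the limit is (-118/3)/(1) = -118/3.

-118/3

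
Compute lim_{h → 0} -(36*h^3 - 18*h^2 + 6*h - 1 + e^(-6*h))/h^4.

Direct substitution gives 0/0.
Apply L'Hôpital: lim (108*h^2 - 36*h + 6 - 6*e^(-6*h))/(-4*h^3), still 0/0.
Apply L'Hôpital: lim (216*h - 36 + 36*e^(-6*h))/(-12*h^2), still 0/0.
Apply L'Hôpital: lim (216 - 216*e^(-6*h))/(-24*h), still 0/0.
After 4 applications of L'Hôpital's rule the quotient is (1296*e^(-6*h))/(-24); substituting h = 0 gives -54.

-54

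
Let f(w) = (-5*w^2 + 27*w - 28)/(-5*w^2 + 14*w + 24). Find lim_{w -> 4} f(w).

1/2

Since w = 4 makes numerator and denominator zero, (w - 4) divides both.
Cancelling it gives (7 - 5*w)/(-5*w - 6); now plug in w = 4 to get 1/2.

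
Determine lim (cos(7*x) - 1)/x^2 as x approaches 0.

-49/2

Direct substitution gives 0/0.
Apply L'Hôpital: lim (-7*sin(7*x))/(2*x), still 0/0.
After 2 applications of L'Hôpital's rule the quotient is (-49*cos(7*x))/(2); substituting x = 0 gives -49/2.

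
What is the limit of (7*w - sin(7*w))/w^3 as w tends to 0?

343/6

Direct substitution gives 0/0.
Apply L'Hôpital: lim (7 - 7*cos(7*w))/(3*w^2), still 0/0.
Apply L'Hôpital: lim (49*sin(7*w))/(6*w), still 0/0.
After 3 applications of L'Hôpital's rule the quotient is (343*cos(7*w))/(6); substituting w = 0 gives 343/6.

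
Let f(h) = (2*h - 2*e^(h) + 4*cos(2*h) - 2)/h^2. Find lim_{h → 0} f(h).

-9

Substitution gives 0/0 (the numerator vanishes to order 2).
Expand each term to order h^2: the coefficient of h^2 in -2·e^(h) is -1 and in 4·cos(2h) is -8.
Lower-order terms cancel with the polynomial part, so the numerator is (-9)·h^2 + o(h^2), and the limit is (-9)/(1) = -9.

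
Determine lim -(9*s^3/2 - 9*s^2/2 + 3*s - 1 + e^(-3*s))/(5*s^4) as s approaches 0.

-27/40

Direct substitution gives 0/0.
Apply L'Hôpital: lim (27*s^2/2 - 9*s + 3 - 3*e^(-3*s))/(-20*s^3), still 0/0.
Apply L'Hôpital: lim (27*s - 9 + 9*e^(-3*s))/(-60*s^2), still 0/0.
Apply L'Hôpital: lim (27 - 27*e^(-3*s))/(-120*s), still 0/0.
After 4 applications of L'Hôpital's rule the quotient is (81*e^(-3*s))/(-120); substituting s = 0 gives -27/40.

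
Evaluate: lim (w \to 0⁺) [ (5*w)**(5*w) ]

1

Base → 0⁺ and exponent → 0⁺: a 0^0 form.
Take logs: 5w·ln(5w). This is 0·(−∞); rewriting as ln(5w)/(1/(5w)) and applying L'Hôpital gives 0.
Hence the limit is e^0 = 1.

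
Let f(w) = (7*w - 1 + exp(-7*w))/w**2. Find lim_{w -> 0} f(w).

49/2

Direct substitution gives 0/0.
Apply L'Hôpital: lim (7 - 7*e^(-7*w))/(2*w), still 0/0.
After 2 applications of L'Hôpital's rule the quotient is (49*e^(-7*w))/(2); substituting w = 0 gives 49/2.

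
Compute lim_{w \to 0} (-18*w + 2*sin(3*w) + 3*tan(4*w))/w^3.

Substitution gives 0/0; apply L'Hôpital's rule 3 times.
After differentiating numerator and denominator 3 times the quotient is (-54*cos(3*w) + 1152*tan(4*w)^4 + 1536*tan(4*w)^2 + 384)/(6); at w = 0 this is 55.

55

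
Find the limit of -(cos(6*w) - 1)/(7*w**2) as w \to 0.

18/7

Direct substitution gives 0/0.
Apply L'Hôpital: lim (-6*sin(6*w))/(-14*w), still 0/0.
After 2 applications of L'Hôpital's rule the quotient is (-36*cos(6*w))/(-14); substituting w = 0 gives 18/7.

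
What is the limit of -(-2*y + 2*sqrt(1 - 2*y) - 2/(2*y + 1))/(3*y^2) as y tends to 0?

Substitution gives 0/0 (the numerator vanishes to order 2).
Expand each term to order y^2: the coefficient of y^2 in -2·1/(1 + 2y) is -8 and in 2·√(1 - 2y) is -1.
Lower-order terms cancel with the polynomial part, so the numerator is (-9)·y^2 + o(y^2), and the limit is (-9)/(-3) = 3.

3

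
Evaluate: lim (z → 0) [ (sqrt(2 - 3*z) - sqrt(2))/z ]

A 0/0 form; rationalise with √(2 - 3z) + √2. This collapses the numerator to -3z, leaving -3/(√(2 - 3z) + √2) → -3/(2√2) = -3*√(2)/4.

-3*√(2)/4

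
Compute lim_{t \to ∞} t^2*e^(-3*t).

0

Write as t^2/e^{3t}, an ∞/∞ form.
Exponential growth dominates any polynomial, so repeated L'Hôpital (or the standard result) gives 0.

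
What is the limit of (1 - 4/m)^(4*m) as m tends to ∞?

e^(-16)

The base → 1 and the exponent → ∞: a 1^∞ form.
Take logarithms: (4m)·ln(1 - 4/m). Since ln(1+u) ~ u for small u, this behaves like (4m)·(-4/m) → -16.
So the limit is e^(-16).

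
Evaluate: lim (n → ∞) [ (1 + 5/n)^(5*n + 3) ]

Let L be the limit and take ln: ln L = lim (5n + 3)·ln(1 + 5/n) = lim (5n + 3)·(5/n + O(1/n²)) = 25.
Hence L = e^(25).

e^(25)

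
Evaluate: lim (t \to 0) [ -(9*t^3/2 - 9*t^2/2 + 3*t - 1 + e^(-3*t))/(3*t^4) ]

Direct substitution gives 0/0.
Apply L'Hôpital: lim (27*t^2/2 - 9*t + 3 - 3*e^(-3*t))/(-12*t^3), still 0/0.
Apply L'Hôpital: lim (27*t - 9 + 9*e^(-3*t))/(-36*t^2), still 0/0.
Apply L'Hôpital: lim (27 - 27*e^(-3*t))/(-72*t), still 0/0.
After 4 applications of L'Hôpital's rule the quotient is (81*e^(-3*t))/(-72); substituting t = 0 gives -9/8.

-9/8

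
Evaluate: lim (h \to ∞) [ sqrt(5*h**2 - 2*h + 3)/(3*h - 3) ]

√(5)/3

For large |h|, √(5*h^2 - 2*h + 3) ≈ √5·|h| and the denominator ≈ 3h.
Since h → +∞, |h| = h, giving √5/(3) = √(5)/3.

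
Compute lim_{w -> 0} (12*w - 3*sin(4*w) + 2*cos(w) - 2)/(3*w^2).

Substitution gives 0/0; apply L'Hôpital's rule 2 times.
After differentiating numerator and denominator 2 times the quotient is (48*sin(4*w) - 2*cos(w))/(6); at w = 0 this is -1/3.

-1/3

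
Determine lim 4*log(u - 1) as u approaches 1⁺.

As u → 1⁺, u - 1 → 0⁺ and ln(u - 1) → −∞.
Multiplying by 4 gives -∞.

-∞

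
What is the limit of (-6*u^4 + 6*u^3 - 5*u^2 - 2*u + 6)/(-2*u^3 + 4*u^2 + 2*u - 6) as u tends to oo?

∞

The numerator has higher degree (4 > 3); the quotient behaves like (-6/(-2))·u^1 for large |u|.
As u → +∞ this diverges to ∞.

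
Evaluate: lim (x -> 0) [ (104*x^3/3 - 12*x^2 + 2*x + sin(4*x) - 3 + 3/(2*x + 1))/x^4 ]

48

Substitution gives 0/0; apply L'Hôpital's rule 4 times.
After differentiating numerator and denominator 4 times the quotient is (256*sin(4*x) + 1152/(2*x + 1)^5)/(24); at x = 0 this is 48.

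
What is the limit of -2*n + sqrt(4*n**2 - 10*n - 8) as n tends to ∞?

An ∞ − ∞ form. Rationalising with the conjugate, the difference becomes (-10n - 8) / (√(4*n^2 - 10*n - 8) + 2n).
For large n the denominator behaves like 2·2n, so the quotient tends to -10/4 = -5/2.

-5/2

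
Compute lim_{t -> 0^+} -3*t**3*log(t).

This is a 0·(−∞) form. Rewrite as -3·ln(t) / t^(−3) and apply L'Hôpital:
the derivative quotient is -3·(1/t) / (−3·t^(−4)) = (3/3)·t^3 → 0.

0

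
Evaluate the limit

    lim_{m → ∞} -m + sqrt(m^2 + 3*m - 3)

3/2

An ∞ − ∞ form. Rationalising with the conjugate, the difference becomes (3m - 3) / (√(m^2 + 3*m - 3) + m).
For large m the denominator behaves like 2·m, so the quotient tends to 3/2 = 3/2.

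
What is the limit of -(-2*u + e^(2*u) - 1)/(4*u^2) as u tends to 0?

Direct substitution gives 0/0.
Apply L'Hôpital: lim (2*e^(2*u) - 2)/(-8*u), still 0/0.
After 2 applications of L'Hôpital's rule the quotient is (4*e^(2*u))/(-8); substituting u = 0 gives -1/2.

-1/2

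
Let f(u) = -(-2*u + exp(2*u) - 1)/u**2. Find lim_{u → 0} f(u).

Direct substitution gives 0/0.
Apply L'Hôpital: lim (2*e^(2*u) - 2)/(-2*u), still 0/0.
After 2 applications of L'Hôpital's rule the quotient is (4*e^(2*u))/(-2); substituting u = 0 gives -2.

-2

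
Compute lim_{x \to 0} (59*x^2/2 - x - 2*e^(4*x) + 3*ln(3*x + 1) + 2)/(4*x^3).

Substitution gives 0/0 (the numerator vanishes to order 3).
Expand each term to order x^3: the coefficient of x^3 in 3·ln(1 + 3x) is 27 and in -2·e^(4x) is -64/3.
Lower-order terms cancel with the polynomial part, so the numerator is (17/3)·x^3 + o(x^3), and the limit is (17/3)/(4) = 17/12.

17/12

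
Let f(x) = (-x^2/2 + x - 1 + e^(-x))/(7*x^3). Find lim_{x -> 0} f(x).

Direct substitution gives 0/0.
Apply L'Hôpital: lim (-x + 1 - e^(-x))/(21*x^2), still 0/0.
Apply L'Hôpital: lim (-1 + e^(-x))/(42*x), still 0/0.
After 3 applications of L'Hôpital's rule the quotient is (-e^(-x))/(42); substituting x = 0 gives -1/42.

-1/42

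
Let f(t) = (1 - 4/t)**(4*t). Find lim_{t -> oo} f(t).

Let L be the limit and take ln: ln L = lim (4t)·ln(1 - 4/t) = lim (4t)·(-4/t + O(1/t²)) = -16.
Hence L = e^(-16).

e^(-16)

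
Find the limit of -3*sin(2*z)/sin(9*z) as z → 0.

-2/3

Substitution gives 0/0.
Divide numerator and denominator by z: sin(2z)/z → 2 and sin(9z)/z → 9, so the limit is -3·2/9 = -2/3.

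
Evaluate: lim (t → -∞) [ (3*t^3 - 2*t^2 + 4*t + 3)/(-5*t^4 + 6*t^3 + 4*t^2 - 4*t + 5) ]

0

The denominator has degree 4 and the numerator degree 3. Dividing numerator and denominator by t^4 sends every term to 0 except the leading denominator term, so the limit is 0.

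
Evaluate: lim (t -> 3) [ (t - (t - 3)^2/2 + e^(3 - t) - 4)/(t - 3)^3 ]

-1/6

Direct substitution gives 0/0.
Apply L'Hôpital: lim (-t - e^(3 - t) + 4)/(3*(t - 3)^2), still 0/0.
Apply L'Hôpital: lim (e^(3 - t) - 1)/(6*t - 18), still 0/0.
After 3 applications of L'Hôpital's rule the quotient is (-e^(3 - t))/(6); substituting t = 3 gives -1/6.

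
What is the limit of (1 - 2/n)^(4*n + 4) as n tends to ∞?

e^(-8)

The base → 1 and the exponent → ∞: a 1^∞ form.
Take logarithms: (4n + 4)·ln(1 - 2/n). Since ln(1+u) ~ u for small u, this behaves like (4n)·(-2/n) → -8.
So the limit is e^(-8).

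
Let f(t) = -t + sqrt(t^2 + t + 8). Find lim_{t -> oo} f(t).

1/2

This has the form ∞ − ∞. Multiply and divide by the conjugate √(t^2 + t + 8) + t.
That gives (t + 8) / (√(t^2 + t + 8) + t).
Divide numerator and denominator by t: the limit is 1/(2·1) = 1/2.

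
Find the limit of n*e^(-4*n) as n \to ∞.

0

Write as n^1/e^{4n}, an ∞/∞ form.
Exponential growth dominates any polynomial, so repeated L'Hôpital (or the standard result) gives 0.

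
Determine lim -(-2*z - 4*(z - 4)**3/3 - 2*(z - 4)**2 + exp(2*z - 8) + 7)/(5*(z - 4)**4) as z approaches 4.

Direct substitution gives 0/0.
Apply L'Hôpital: lim (-4*z - 4*(z - 4)^2 + 2*e^(2*z - 8) + 14)/(-20*(z - 4)^3), still 0/0.
Apply L'Hôpital: lim (-8*z + 4*e^(2*z - 8) + 28)/(-60*(z - 4)^2), still 0/0.
Apply L'Hôpital: lim (8*e^(2*z - 8) - 8)/(480 - 120*z), still 0/0.
After 4 applications of L'Hôpital's rule the quotient is (16*e^(2*z - 8))/(-120); substituting z = 4 gives -2/15.

-2/15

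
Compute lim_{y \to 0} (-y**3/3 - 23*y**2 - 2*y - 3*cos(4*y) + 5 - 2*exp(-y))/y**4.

Substitution gives 0/0; apply L'Hôpital's rule 4 times.
After differentiating numerator and denominator 4 times the quotient is (-768*cos(4*y) - 2*e^(-y))/(24); at y = 0 this is -385/12.

-385/12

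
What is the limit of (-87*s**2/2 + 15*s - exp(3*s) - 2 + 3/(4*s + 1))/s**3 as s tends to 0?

Substitution gives 0/0; apply L'Hôpital's rule 3 times.
After differentiating numerator and denominator 3 times the quotient is (-27*e^(3*s) - 1152/(4*s + 1)^4)/(6); at s = 0 this is -393/2.

-393/2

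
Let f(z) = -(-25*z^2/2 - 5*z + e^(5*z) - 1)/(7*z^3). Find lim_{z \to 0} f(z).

Direct substitution gives 0/0.
Apply L'Hôpital: lim (-25*z + 5*e^(5*z) - 5)/(-21*z^2), still 0/0.
Apply L'Hôpital: lim (25*e^(5*z) - 25)/(-42*z), still 0/0.
After 3 applications of L'Hôpital's rule the quotient is (125*e^(5*z))/(-42); substituting z = 0 gives -125/42.

-125/42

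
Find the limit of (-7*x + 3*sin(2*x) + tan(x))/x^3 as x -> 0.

-11/3

Substitution gives 0/0 (the numerator vanishes to order 3).
Expand each term to order x^3: the coefficient of x^3 in tan(x) is 1/3 and in 3·sin(2x) is -4.
Lower-order terms cancel with the polynomial part, so the numerator is (-11/3)·x^3 + o(x^3), and the limit is (-11/3)/(1) = -11/3.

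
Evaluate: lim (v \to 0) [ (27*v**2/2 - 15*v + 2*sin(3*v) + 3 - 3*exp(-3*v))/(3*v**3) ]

Substitution gives 0/0; apply L'Hôpital's rule 3 times.
After differentiating numerator and denominator 3 times the quotient is (-54*cos(3*v) + 81*e^(-3*v))/(18); at v = 0 this is 3/2.

3/2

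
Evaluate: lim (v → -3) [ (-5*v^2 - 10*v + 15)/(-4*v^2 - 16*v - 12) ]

Direct substitution gives 0/0, so factor. Both numerator and denominator have (v + 3) as a factor.
After cancelling, the expression reduces to (5 - 5*v)/(-4*v - 4).
Substituting v = -3 gives 5/2.

5/2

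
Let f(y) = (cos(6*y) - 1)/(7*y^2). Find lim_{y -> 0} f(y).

Direct substitution gives 0/0.
Apply L'Hôpital: lim (-6*sin(6*y))/(14*y), still 0/0.
After 2 applications of L'Hôpital's rule the quotient is (-36*cos(6*y))/(14); substituting y = 0 gives -18/7.

-18/7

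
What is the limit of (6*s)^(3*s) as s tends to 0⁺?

1

Base → 0⁺ and exponent → 0⁺: a 0^0 form.
Take logs: 3s·ln(6s). This is 0·(−∞); rewriting as ln(6s)/(1/(3s)) and applying L'Hôpital gives 0.
Hence the limit is e^0 = 1.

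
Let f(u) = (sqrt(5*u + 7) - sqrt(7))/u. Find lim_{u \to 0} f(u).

Substitution gives 0/0. Multiply numerator and denominator by the conjugate √(7 + 5u) + √7.
The numerator becomes (7 + 5u) − 7 = 5u, so the expression simplifies to 5/(√(7 + 5u) + √7).
Letting u → 0 gives 5/(2√7) = 5*√(7)/14.

5*√(7)/14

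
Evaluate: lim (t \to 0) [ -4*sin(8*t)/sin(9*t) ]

-32/9

Substitution gives 0/0.
Divide numerator and denominator by t: sin(8t)/t → 8 and sin(9t)/t → 9, so the limit is -4·8/9 = -32/9.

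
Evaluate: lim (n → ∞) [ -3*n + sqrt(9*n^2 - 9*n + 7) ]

-3/2

This has the form ∞ − ∞. Multiply and divide by the conjugate √(9*n^2 - 9*n + 7) + 3n.
That gives (-9n + 7) / (√(9*n^2 - 9*n + 7) + 3n).
Divide numerator and denominator by n: the limit is -9/(2·3) = -3/2.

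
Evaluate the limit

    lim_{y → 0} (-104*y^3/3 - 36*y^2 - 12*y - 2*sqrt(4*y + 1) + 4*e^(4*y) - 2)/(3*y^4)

Substitution gives 0/0; apply L'Hôpital's rule 4 times.
After differentiating numerator and denominator 4 times the quotient is (1024*e^(4*y) + 480/(4*y + 1)^(7/2))/(72); at y = 0 this is 188/9.

188/9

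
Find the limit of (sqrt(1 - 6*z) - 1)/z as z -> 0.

-3

Substitution gives 0/0. Multiply numerator and denominator by the conjugate √(1 - 6z) + √1.
The numerator becomes (1 - 6z) − 1 = -6z, so the expression simplifies to -6/(√(1 - 6z) + √1).
Letting z → 0 gives -6/(2√1) = -3.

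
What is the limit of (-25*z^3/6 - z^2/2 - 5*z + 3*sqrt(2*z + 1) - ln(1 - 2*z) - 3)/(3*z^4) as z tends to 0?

Substitution gives 0/0 (the numerator vanishes to order 4).
Expand each term to order z^4: the coefficient of z^4 in 3·√(1 + 2z) is -15/8 and in −ln(1 - 2z) is 4.
Lower-order terms cancel with the polynomial part, so the numerator is (17/8)·z^4 + o(z^4), and the limit is (17/8)/(3) = 17/24.

17/24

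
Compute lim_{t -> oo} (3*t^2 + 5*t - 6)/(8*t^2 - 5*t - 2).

3/8

Numerator and denominator both have degree 2.
Dividing every term by t^2, all lower-order terms vanish and the limit is the ratio of leading coefficients, 3/(8) = 3/8.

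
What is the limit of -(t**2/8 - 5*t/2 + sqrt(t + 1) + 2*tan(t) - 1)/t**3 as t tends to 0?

Substitution gives 0/0; apply L'Hôpital's rule 3 times.
After differentiating numerator and denominator 3 times the quotient is (12*tan(t)^2/cos(t)^2 + 4/cos(t)^2 + 3/(8*(t + 1)^(5/2)))/(-6); at t = 0 this is -35/48.

-35/48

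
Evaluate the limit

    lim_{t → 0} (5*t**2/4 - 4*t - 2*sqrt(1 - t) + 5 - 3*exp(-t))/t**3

5/8

Substitution gives 0/0 (the numerator vanishes to order 3).
Expand each term to order t^3: the coefficient of t^3 in -2·√(1 - t) is 1/8 and in -3·e^(-t) is 1/2.
Lower-order terms cancel with the polynomial part, so the numerator is (5/8)·t^3 + o(t^3), and the limit is (5/8)/(1) = 5/8.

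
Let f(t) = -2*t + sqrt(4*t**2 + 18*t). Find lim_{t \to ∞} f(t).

9/2

An ∞ − ∞ form. Rationalising with the conjugate, the difference becomes (18t) / (√(4*t^2 + 18*t) + 2t).
For large t the denominator behaves like 2·2t, so the quotient tends to 18/4 = 9/2.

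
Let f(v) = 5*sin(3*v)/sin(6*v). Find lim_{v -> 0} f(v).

Substitution gives 0/0.
Divide numerator and denominator by v: sin(3v)/v → 3 and sin(6v)/v → 6, so the limit is 5·3/6 = 5/2.

5/2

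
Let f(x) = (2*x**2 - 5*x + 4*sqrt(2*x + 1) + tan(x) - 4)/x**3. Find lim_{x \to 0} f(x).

7/3

Substitution gives 0/0 (the numerator vanishes to order 3).
Expand each term to order x^3: the coefficient of x^3 in 4·√(1 + 2x) is 2 and in tan(x) is 1/3.
Lower-order terms cancel with the polynomial part, so the numerator is (7/3)·x^3 + o(x^3), and the limit is (7/3)/(1) = 7/3.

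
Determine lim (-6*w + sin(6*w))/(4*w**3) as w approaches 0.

Direct substitution gives 0/0.
Apply L'Hôpital: lim (6*cos(6*w) - 6)/(12*w^2), still 0/0.
Apply L'Hôpital: lim (-36*sin(6*w))/(24*w), still 0/0.
After 3 applications of L'Hôpital's rule the quotient is (-216*cos(6*w))/(24); substituting w = 0 gives -9.

-9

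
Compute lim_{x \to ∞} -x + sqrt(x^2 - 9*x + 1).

-9/2

This has the form ∞ − ∞. Multiply and divide by the conjugate √(x^2 - 9*x + 1) + x.
That gives (-9x + 1) / (√(x^2 - 9*x + 1) + x).
Divide numerator and denominator by x: the limit is -9/(2·1) = -9/2.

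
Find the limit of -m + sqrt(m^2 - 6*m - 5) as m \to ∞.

-3

This has the form ∞ − ∞. Multiply and divide by the conjugate √(m^2 - 6*m - 5) + m.
That gives (-6m - 5) / (√(m^2 - 6*m - 5) + m).
Divide numerator and denominator by m: the limit is -6/(2·1) = -3.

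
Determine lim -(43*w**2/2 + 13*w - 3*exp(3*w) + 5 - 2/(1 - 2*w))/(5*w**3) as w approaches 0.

Substitution gives 0/0; apply L'Hôpital's rule 3 times.
After differentiating numerator and denominator 3 times the quotient is (-81*e^(3*w) - 96/(2*w - 1)^4)/(-30); at w = 0 this is 59/10.

59/10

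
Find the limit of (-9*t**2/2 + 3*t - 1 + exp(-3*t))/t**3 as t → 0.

-9/2

Direct substitution gives 0/0.
Apply L'Hôpital: lim (-9*t + 3 - 3*e^(-3*t))/(3*t^2), still 0/0.
Apply L'Hôpital: lim (-9 + 9*e^(-3*t))/(6*t), still 0/0.
After 3 applications of L'Hôpital's rule the quotient is (-27*e^(-3*t))/(6); substituting t = 0 gives -9/2.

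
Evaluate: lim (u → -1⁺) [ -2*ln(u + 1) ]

∞

As u → -1⁺, u + 1 → 0⁺ and ln(u + 1) → −∞.
Multiplying by -2 gives ∞.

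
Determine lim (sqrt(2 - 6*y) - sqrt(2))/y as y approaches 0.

A 0/0 form; rationalise with √(2 - 6y) + √2. This collapses the numerator to -6y, leaving -6/(√(2 - 6y) + √2) → -6/(2√2) = -3*√(2)/2.

-3*√(2)/2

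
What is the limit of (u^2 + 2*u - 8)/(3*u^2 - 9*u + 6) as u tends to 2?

2

Direct substitution gives 0/0, so factor. Both numerator and denominator have (u - 2) as a factor.
After cancelling, the expression reduces to (u + 4)/(3*u - 3).
Substituting u = 2 gives 2.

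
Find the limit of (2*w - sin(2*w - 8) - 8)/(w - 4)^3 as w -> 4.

Direct substitution gives 0/0.
Apply L'Hôpital: lim (2 - 2*cos(2*w - 8))/(3*(w - 4)^2), still 0/0.
Apply L'Hôpital: lim (4*sin(2*w - 8))/(6*w - 24), still 0/0.
After 3 applications of L'Hôpital's rule the quotient is (8*cos(2*w - 8))/(6); substituting w = 4 gives 4/3.

4/3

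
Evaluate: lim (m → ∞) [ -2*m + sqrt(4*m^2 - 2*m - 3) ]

This has the form ∞ − ∞. Multiply and divide by the conjugate √(4*m^2 - 2*m - 3) + 2m.
That gives (-2m - 3) / (√(4*m^2 - 2*m - 3) + 2m).
Divide numerator and denominator by m: the limit is -2/(2·2) = -1/2.

-1/2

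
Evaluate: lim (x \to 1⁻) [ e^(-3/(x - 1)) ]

∞

As x → 1⁻, -3/(x - 1) → +∞, so e^(-3/(x - 1)) → ∞.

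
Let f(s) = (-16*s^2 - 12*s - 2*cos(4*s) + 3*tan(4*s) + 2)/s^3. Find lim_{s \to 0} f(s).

Substitution gives 0/0; apply L'Hôpital's rule 3 times.
After differentiating numerator and denominator 3 times the quotient is (-128*sin(4*s) + 1152*tan(4*s)^4 + 1536*tan(4*s)^2 + 384)/(6); at s = 0 this is 64.

64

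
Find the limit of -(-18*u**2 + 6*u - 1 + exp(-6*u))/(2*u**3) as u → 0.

18

Direct substitution gives 0/0.
Apply L'Hôpital: lim (-36*u + 6 - 6*e^(-6*u))/(-6*u^2), still 0/0.
Apply L'Hôpital: lim (-36 + 36*e^(-6*u))/(-12*u), still 0/0.
After 3 applications of L'Hôpital's rule the quotient is (-216*e^(-6*u))/(-12); substituting u = 0 gives 18.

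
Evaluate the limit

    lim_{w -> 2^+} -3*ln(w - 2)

As w → 2⁺, w - 2 → 0⁺ and ln(w - 2) → −∞.
Multiplying by -3 gives ∞.

∞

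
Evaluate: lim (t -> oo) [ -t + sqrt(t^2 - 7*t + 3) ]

-7/2

This has the form ∞ − ∞. Multiply and divide by the conjugate √(t^2 - 7*t + 3) + t.
That gives (-7t + 3) / (√(t^2 - 7*t + 3) + t).
Divide numerator and denominator by t: the limit is -7/(2·1) = -7/2.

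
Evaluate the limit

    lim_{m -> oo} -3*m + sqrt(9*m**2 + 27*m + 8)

An ∞ − ∞ form. Rationalising with the conjugate, the difference becomes (27m + 8) / (√(9*m^2 + 27*m + 8) + 3m).
For large m the denominator behaves like 2·3m, so the quotient tends to 27/6 = 9/2.

9/2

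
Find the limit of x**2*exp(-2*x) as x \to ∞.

0

Write as x^2/e^{2x}, an ∞/∞ form.
Exponential growth dominates any polynomial, so repeated L'Hôpital (or the standard result) gives 0.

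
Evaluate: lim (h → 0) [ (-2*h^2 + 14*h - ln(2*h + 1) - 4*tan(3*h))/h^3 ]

-116/3

Substitution gives 0/0 (the numerator vanishes to order 3).
Expand each term to order h^3: the coefficient of h^3 in -4·tan(3h) is -36 and in −ln(1 + 2h) is -8/3.
Lower-order terms cancel with the polynomial part, so the numerator is (-116/3)·h^3 + o(h^3), and the limit is (-116/3)/(1) = -116/3.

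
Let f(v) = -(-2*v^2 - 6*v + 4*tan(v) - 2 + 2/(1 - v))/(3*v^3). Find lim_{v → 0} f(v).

Substitution gives 0/0 (the numerator vanishes to order 3).
Expand each term to order v^3: the coefficient of v^3 in 4·tan(v) is 4/3 and in 2·1/(1 - v) is 2.
Lower-order terms cancel with the polynomial part, so the numerator is (10/3)·v^3 + o(v^3), and the limit is (10/3)/(-3) = -10/9.

-10/9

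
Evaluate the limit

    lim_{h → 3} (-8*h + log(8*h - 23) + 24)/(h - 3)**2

-32

Direct substitution gives 0/0.
Apply L'Hôpital: lim (-8 + 8/(8*h - 23))/(2*h - 6), still 0/0.
After 2 applications of L'Hôpital's rule the quotient is (-64/(8*h - 23)^2)/(2); substituting h = 3 gives -32.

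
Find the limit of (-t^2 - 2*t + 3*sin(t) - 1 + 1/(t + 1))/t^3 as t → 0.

-3/2

Substitution gives 0/0 (the numerator vanishes to order 3).
Expand each term to order t^3: the coefficient of t^3 in 1/(1 + t) is -1 and in 3·sin(t) is -1/2.
Lower-order terms cancel with the polynomial part, so the numerator is (-3/2)·t^3 + o(t^3), and the limit is (-3/2)/(1) = -3/2.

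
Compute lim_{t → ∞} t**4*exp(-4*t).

0

Write as t^4/e^{4t}, an ∞/∞ form.
Exponential growth dominates any polynomial, so repeated L'Hôpital (or the standard result) gives 0.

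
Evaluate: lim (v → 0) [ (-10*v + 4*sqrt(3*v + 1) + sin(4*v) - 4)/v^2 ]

-9/2

Substitution gives 0/0; apply L'Hôpital's rule 2 times.
After differentiating numerator and denominator 2 times the quotient is (-16*sin(4*v) - 9/(3*v + 1)^(3/2))/(2); at v = 0 this is -9/2.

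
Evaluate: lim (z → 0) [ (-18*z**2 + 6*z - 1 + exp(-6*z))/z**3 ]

Direct substitution gives 0/0.
Apply L'Hôpital: lim (-36*z + 6 - 6*e^(-6*z))/(3*z^2), still 0/0.
Apply L'Hôpital: lim (-36 + 36*e^(-6*z))/(6*z), still 0/0.
After 3 applications of L'Hôpital's rule the quotient is (-216*e^(-6*z))/(6); substituting z = 0 gives -36.

-36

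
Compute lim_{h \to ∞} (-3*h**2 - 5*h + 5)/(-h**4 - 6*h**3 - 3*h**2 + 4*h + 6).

The denominator has degree 4 and the numerator degree 2. Dividing numerator and denominator by h^4 sends every term to 0 except the leading denominator term, so the limit is 0.

0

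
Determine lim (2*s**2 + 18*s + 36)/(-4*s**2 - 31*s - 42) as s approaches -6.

-6/17

Direct substitution gives 0/0, so factor. Both numerator and denominator have (s + 6) as a factor.
After cancelling, the expression reduces to (2*s + 6)/(-4*s - 7).
Substituting s = -6 gives -6/17.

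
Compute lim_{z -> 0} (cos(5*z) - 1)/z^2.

-25/2

Direct substitution gives 0/0.
Apply L'Hôpital: lim (-5*sin(5*z))/(2*z), still 0/0.
After 2 applications of L'Hôpital's rule the quotient is (-25*cos(5*z))/(2); substituting z = 0 gives -25/2.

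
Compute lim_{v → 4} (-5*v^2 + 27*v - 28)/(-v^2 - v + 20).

13/9

Direct substitution gives 0/0, so factor. Both numerator and denominator have (v - 4) as a factor.
After cancelling, the expression reduces to (7 - 5*v)/(-v - 5).
Substituting v = 4 gives 13/9.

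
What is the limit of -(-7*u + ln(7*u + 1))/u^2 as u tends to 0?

49/2

Direct substitution gives 0/0.
Apply L'Hôpital: lim (-7 + 7/(7*u + 1))/(-2*u), still 0/0.
After 2 applications of L'Hôpital's rule the quotient is (-49/(7*u + 1)^2)/(-2); substituting u = 0 gives 49/2.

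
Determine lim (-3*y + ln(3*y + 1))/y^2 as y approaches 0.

Direct substitution gives 0/0.
Apply L'Hôpital: lim (-3 + 3/(3*y + 1))/(2*y), still 0/0.
After 2 applications of L'Hôpital's rule the quotient is (-9/(3*y + 1)^2)/(2); substituting y = 0 gives -9/2.

-9/2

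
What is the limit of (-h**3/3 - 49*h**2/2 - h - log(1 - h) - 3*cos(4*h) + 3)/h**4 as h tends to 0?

-127/4

Substitution gives 0/0; apply L'Hôpital's rule 4 times.
After differentiating numerator and denominator 4 times the quotient is (-768*cos(4*h) + 6/(h - 1)^4)/(24); at h = 0 this is -127/4.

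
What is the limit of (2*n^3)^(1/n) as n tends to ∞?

1

Base → ∞ and exponent → 0: an ∞^0 form.
Take logs: (1/n)·ln(2·n^3) = (ln 2 + 3·ln n)/n → 0.
So the limit is e^0 = 1.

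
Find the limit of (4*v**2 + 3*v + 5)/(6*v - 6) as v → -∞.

The numerator has higher degree (2 > 1); the quotient behaves like (4/(6))·v^1 for large |v|.
As v → −∞ this diverges to -∞.

-∞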